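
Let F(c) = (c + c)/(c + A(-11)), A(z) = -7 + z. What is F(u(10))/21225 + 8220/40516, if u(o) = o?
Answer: 17436821/85995210 ≈ 0.20276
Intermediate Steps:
F(c) = 2*c/(-18 + c) (F(c) = (c + c)/(c + (-7 - 11)) = (2*c)/(c - 18) = (2*c)/(-18 + c) = 2*c/(-18 + c))
F(u(10))/21225 + 8220/40516 = (2*10/(-18 + 10))/21225 + 8220/40516 = (2*10/(-8))*(1/21225) + 8220*(1/40516) = (2*10*(-1/8))*(1/21225) + 2055/10129 = -5/2*1/21225 + 2055/10129 = -1/8490 + 2055/10129 = 17436821/85995210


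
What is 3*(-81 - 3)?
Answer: -252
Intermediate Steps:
3*(-81 - 3) = 3*(-84) = -252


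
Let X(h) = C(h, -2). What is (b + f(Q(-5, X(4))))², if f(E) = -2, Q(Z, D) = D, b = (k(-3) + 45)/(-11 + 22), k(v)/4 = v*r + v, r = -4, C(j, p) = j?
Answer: 3481/121 ≈ 28.769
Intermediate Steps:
k(v) = -12*v (k(v) = 4*(v*(-4) + v) = 4*(-4*v + v) = 4*(-3*v) = -12*v)
b = 81/11 (b = (-12*(-3) + 45)/(-11 + 22) = (36 + 45)/11 = 81*(1/11) = 81/11 ≈ 7.3636)
X(h) = h
(b + f(Q(-5, X(4))))² = (81/11 - 2)² = (59/11)² = 3481/121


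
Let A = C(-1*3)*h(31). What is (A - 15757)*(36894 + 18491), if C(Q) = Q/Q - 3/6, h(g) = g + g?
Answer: -870984510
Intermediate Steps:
h(g) = 2*g
C(Q) = 1/2 (C(Q) = 1 - 3*1/6 = 1 - 1/2 = 1/2)
A = 31 (A = (2*31)/2 = (1/2)*62 = 31)
(A - 15757)*(36894 + 18491) = (31 - 15757)*(36894 + 18491) = -15726*55385 = -870984510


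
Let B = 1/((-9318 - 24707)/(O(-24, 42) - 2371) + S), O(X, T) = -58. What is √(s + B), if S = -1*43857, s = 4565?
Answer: 3*√1438115213492307543/53247314 ≈ 67.565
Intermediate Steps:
S = -43857
B = -2429/106494628 (B = 1/((-9318 - 24707)/(-58 - 2371) - 43857) = 1/(-34025/(-2429) - 43857) = 1/(-34025*(-1/2429) - 43857) = 1/(34025/2429 - 43857) = 1/(-106494628/2429) = -2429/106494628 ≈ -2.2809e-5)
√(s + B) = √(4565 - 2429/106494628) = √(486147974391/106494628) = 3*√1438115213492307543/53247314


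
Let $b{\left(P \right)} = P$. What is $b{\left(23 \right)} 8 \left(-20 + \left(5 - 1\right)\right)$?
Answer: $-2944$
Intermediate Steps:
$b{\left(23 \right)} 8 \left(-20 + \left(5 - 1\right)\right) = 23 \cdot 8 \left(-20 + \left(5 - 1\right)\right) = 23 \cdot 8 \left(-20 + 4\right) = 23 \cdot 8 \left(-16\right) = 23 \left(-128\right) = -2944$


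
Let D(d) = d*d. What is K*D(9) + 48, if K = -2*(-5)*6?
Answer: 4908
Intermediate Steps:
D(d) = d**2
K = 60 (K = 10*6 = 60)
K*D(9) + 48 = 60*9**2 + 48 = 60*81 + 48 = 4860 + 48 = 4908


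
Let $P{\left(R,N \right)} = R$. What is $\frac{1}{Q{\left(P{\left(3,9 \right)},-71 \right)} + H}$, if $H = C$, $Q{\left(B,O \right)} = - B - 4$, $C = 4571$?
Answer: $\frac{1}{4564} \approx 0.00021911$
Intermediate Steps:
$Q{\left(B,O \right)} = -4 - B$
$H = 4571$
$\frac{1}{Q{\left(P{\left(3,9 \right)},-71 \right)} + H} = \frac{1}{\left(-4 - 3\right) + 4571} = \frac{1}{-7 + 4571} = \frac{1}{4564}$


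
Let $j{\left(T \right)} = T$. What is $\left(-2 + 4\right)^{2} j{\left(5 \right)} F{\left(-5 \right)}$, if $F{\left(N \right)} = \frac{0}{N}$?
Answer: $0$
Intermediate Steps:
$F{\left(N \right)} = 0$
$\left(-2 + 4\right)^{2} j{\left(5 \right)} F{\left(-5 \right)} = \left(-2 + 4\right)^{2} \cdot 5 \cdot 0 = 2^{2} \cdot 5 \cdot 0 = 4 \cdot 5 \cdot 0 = 20 \cdot 0 = 0$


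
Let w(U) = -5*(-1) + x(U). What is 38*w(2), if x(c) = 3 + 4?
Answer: 456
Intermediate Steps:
x(c) = 7
w(U) = 12 (w(U) = -5*(-1) + 7 = 5 + 7 = 12)
38*w(2) = 38*12 = 456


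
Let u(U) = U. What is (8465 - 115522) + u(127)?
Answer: -106930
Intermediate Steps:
(8465 - 115522) + u(127) = (8465 - 115522) + 127 = -107057 + 127 = -106930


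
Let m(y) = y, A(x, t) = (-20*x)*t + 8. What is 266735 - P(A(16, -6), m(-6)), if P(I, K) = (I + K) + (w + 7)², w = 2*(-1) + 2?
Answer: 264764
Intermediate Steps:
A(x, t) = 8 - 20*t*x (A(x, t) = -20*t*x + 8 = 8 - 20*t*x)
w = 0 (w = -2 + 2 = 0)
P(I, K) = 49 + I + K (P(I, K) = (I + K) + (0 + 7)² = (I + K) + 7² = (I + K) + 49 = 49 + I + K)
266735 - P(A(16, -6), m(-6)) = 266735 - (49 + (8 - 20*(-6)*16) - 6) = 266735 - (49 + (8 + 1920) - 6) = 266735 - (49 + 1928 - 6) = 266735 - 1*1971 = 266735 - 1971 = 264764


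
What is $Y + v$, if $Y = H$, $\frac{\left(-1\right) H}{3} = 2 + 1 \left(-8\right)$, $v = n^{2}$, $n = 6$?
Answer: $54$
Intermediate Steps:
$v = 36$ ($v = 6^{2} = 36$)
$H = 18$ ($H = - 3 \left(2 + 1 \left(-8\right)\right) = - 3 \left(2 - 8\right) = \left(-3\right) \left(-6\right) = 18$)
$Y = 18$
$Y + v = 18 + 36 = 54$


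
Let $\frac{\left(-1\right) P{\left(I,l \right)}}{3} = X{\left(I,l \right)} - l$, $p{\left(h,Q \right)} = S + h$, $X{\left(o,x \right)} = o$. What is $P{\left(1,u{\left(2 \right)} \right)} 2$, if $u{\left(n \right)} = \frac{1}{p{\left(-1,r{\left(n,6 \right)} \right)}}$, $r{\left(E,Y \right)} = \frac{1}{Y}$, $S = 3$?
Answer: $-3$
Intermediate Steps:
$p{\left(h,Q \right)} = 3 + h$
$u{\left(n \right)} = \frac{1}{2}$ ($u{\left(n \right)} = \frac{1}{3 - 1} = \frac{1}{2}$)
$P{\left(I,l \right)} = - 3 I + 3 l$ ($P{\left(I,l \right)} = - 3 \left(I - l\right) = - 3 I + 3 l$)
$P{\left(1,u{\left(2 \right)} \right)} 2 = \left(\left(-3\right) 1 + 3 \cdot \frac{1}{2}\right) 2 = \left(-3 + \frac{3}{2}\right) 2 = \left(- \frac{3}{2}\right) 2 = -3$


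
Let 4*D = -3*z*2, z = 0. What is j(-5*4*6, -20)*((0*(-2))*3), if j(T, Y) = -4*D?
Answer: 0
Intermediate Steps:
D = 0 (D = (-3*0*2)/4 = (0*2)/4 = (1/4)*0 = 0)
j(T, Y) = 0 (j(T, Y) = -4*0 = 0)
j(-5*4*6, -20)*((0*(-2))*3) = 0*((0*(-2))*3) = 0*(0*3) = 0*0 = 0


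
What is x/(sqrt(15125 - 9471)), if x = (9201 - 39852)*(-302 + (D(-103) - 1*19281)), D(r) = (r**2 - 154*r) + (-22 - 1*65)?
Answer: -208457451*sqrt(5654)/5654 ≈ -2.7723e+6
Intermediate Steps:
D(r) = -87 + r**2 - 154*r (D(r) = (r**2 - 154*r) + (-22 - 65) = (r**2 - 154*r) - 87 = -87 + r**2 - 154*r)
x = -208457451 (x = (9201 - 39852)*(-302 + ((-87 + (-103)**2 - 154*(-103)) - 1*19281)) = -30651*(-302 + ((-87 + 10609 + 15862) - 19281)) = -30651*(-302 + (26384 - 19281)) = -30651*(-302 + 7103) = -30651*6801 = -208457451)
x/(sqrt(15125 - 9471)) = -208457451/sqrt(15125 - 9471) = -208457451*sqrt(5654)/5654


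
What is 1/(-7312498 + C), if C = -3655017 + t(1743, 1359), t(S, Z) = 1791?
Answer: -1/10965724 ≈ -9.1193e-8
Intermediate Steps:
C = -3653226 (C = -3655017 + 1791 = -3653226)
1/(-7312498 + C) = 1/(-7312498 - 3653226) = 1/(-10965724) = -1/10965724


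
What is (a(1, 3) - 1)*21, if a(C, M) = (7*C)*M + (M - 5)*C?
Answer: 378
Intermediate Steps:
a(C, M) = C*(-5 + M) + 7*C*M (a(C, M) = 7*C*M + (-5 + M)*C = 7*C*M + C*(-5 + M) = C*(-5 + M) + 7*C*M)
(a(1, 3) - 1)*21 = (1*(-5 + 8*3) - 1)*21 = (1*(-5 + 24) - 1)*21 = (1*19 - 1)*21 = (19 - 1)*21 = 18*21 = 378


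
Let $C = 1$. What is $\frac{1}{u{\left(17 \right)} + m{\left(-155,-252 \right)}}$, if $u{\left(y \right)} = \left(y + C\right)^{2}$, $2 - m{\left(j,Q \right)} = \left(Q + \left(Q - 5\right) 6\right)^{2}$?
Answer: $- \frac{1}{3218110} \approx -3.1074 \cdot 10^{-7}$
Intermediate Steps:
$m{\left(j,Q \right)} = 2 - \left(-30 + 7 Q\right)^{2}$ ($m{\left(j,Q \right)} = 2 - \left(Q + \left(Q - 5\right) 6\right)^{2} = 2 - \left(Q + \left(-5 + Q\right) 6\right)^{2} = 2 - \left(Q + \left(-30 + 6 Q\right)\right)^{2} = 2 - \left(-30 + 7 Q\right)^{2}$)
$u{\left(y \right)} = \left(1 + y\right)^{2}$ ($u{\left(y \right)} = \left(y + 1\right)^{2} = \left(1 + y\right)^{2}$)
$\frac{1}{u{\left(17 \right)} + m{\left(-155,-252 \right)}} = \frac{1}{\left(1 + 17\right)^{2} + \left(2 - \left(-30 + 7 \left(-252\right)\right)^{2}\right)} = \frac{1}{18^{2} + \left(2 - \left(-30 - 1764\right)^{2}\right)} = \frac{1}{324 + \left(2 - \left(-1794\right)^{2}\right)} = \frac{1}{324 + \left(2 - 3218436\right)} = \frac{1}{324 - 3218434} = \frac{1}{-3218110} = - \frac{1}{3218110}$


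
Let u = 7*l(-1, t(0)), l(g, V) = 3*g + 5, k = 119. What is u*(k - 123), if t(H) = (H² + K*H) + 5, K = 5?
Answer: -56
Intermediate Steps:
t(H) = 5 + H² + 5*H (t(H) = (H² + 5*H) + 5 = 5 + H² + 5*H)
l(g, V) = 5 + 3*g
u = 14 (u = 7*(5 + 3*(-1)) = 7*(5 - 3) = 7*2 = 14)
u*(k - 123) = 14*(119 - 123) = 14*(-4) = -56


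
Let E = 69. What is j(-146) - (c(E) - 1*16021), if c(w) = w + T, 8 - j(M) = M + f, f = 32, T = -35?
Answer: 16109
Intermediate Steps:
j(M) = -24 - M (j(M) = 8 - (M + 32) = 8 - (32 + M) = 8 + (-32 - M) = -24 - M)
c(w) = -35 + w (c(w) = w - 35 = -35 + w)
j(-146) - (c(E) - 1*16021) = (-24 - 1*(-146)) - ((-35 + 69) - 1*16021) = (-24 + 146) - (34 - 16021) = 122 - 1*(-15987) = 122 + 15987 = 16109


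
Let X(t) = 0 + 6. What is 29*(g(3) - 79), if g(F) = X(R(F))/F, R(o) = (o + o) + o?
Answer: -2233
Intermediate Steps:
R(o) = 3*o (R(o) = 2*o + o = 3*o)
X(t) = 6
g(F) = 6/F
29*(g(3) - 79) = 29*(6/3 - 79) = 29*(6*(1/3) - 79) = 29*(2 - 79) = 29*(-77) = -2233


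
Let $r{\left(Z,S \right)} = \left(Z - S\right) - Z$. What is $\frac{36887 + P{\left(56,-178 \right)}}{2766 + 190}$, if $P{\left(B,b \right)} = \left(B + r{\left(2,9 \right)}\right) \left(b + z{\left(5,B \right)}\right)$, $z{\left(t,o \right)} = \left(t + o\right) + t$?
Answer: $\frac{31623}{2956} \approx 10.698$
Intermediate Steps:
$r{\left(Z,S \right)} = - S$
$z{\left(t,o \right)} = o + 2 t$ ($z{\left(t,o \right)} = \left(o + t\right) + t = o + 2 t$)
$P{\left(B,b \right)} = \left(-9 + B\right) \left(10 + B + b\right)$ ($P{\left(B,b \right)} = \left(B - 9\right) \left(b + \left(B + 2 \cdot 5\right)\right) = \left(B - 9\right) \left(b + \left(B + 10\right)\right) = \left(-9 + B\right) \left(b + \left(10 + B\right)\right) = \left(-9 + B\right) \left(10 + B + b\right)$)
$\frac{36887 + P{\left(56,-178 \right)}}{2766 + 190} = \frac{36887 + \left(-90 + 56 + 56^{2} - -1602 + 56 \left(-178\right)\right)}{2766 + 190} = \frac{36887 + \left(-90 + 56 + 3136 + 1602 - 9968\right)}{2956} = \left(36887 - 5264\right) \frac{1}{2956} = 31623 \cdot \frac{1}{2956} = \frac{31623}{2956}$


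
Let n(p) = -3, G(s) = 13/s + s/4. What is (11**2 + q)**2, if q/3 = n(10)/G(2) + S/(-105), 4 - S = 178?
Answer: 19044496/1225 ≈ 15547.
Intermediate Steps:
S = -174 (S = 4 - 1*178 = 4 - 178 = -174)
G(s) = 13/s + s/4 (G(s) = 13/s + s*(1/4) = 13/s + s/4)
q = 129/35 (q = 3*(-3/(13/2 + (1/4)*2) - 174/(-105)) = 3*(-3/(13*(1/2) + 1/2) - 174*(-1/105)) = 3*(-3/(13/2 + 1/2) + 58/35) = 3*(-3/7 + 58/35) = 3*(43/35) = 129/35 ≈ 3.6857)
(11**2 + q)**2 = (11**2 + 129/35)**2 = (121 + 129/35)**2 = (4364/35)**2 = 19044496/1225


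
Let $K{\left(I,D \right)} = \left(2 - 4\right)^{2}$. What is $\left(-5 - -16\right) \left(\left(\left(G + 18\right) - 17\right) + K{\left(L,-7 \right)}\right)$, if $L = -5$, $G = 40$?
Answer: $495$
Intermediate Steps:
$K{\left(I,D \right)} = 4$ ($K{\left(I,D \right)} = \left(-2\right)^{2} = 4$)
$\left(-5 - -16\right) \left(\left(\left(G + 18\right) - 17\right) + K{\left(L,-7 \right)}\right) = \left(-5 - -16\right) \left(\left(\left(40 + 18\right) - 17\right) + 4\right) = \left(-5 + 16\right) \left(\left(58 - 17\right) + 4\right) = 11 \left(41 + 4\right) = 11 \cdot 45 = 495$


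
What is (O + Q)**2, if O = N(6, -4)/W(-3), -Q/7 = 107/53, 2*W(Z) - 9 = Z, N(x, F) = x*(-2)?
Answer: 923521/2809 ≈ 328.77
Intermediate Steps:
N(x, F) = -2*x
W(Z) = 9/2 + Z/2
Q = -749/53 ≈ -14.132
O = -4 (O = (-2*6)/(9/2 + (1/2)*(-3)) = -12/(9/2 - 3/2) = -12/3 = -12*1/3 = -4)
(O + Q)**2 = (-4 - 749/53)**2 = (-961/53)**2 = 923521/2809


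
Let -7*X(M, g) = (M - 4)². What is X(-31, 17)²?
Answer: 30625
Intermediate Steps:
X(M, g) = -(-4 + M)²/7 (X(M, g) = -(M - 4)²/7 = -(-4 + M)²/7)
X(-31, 17)² = (-(-4 - 31)²/7)² = (-⅐*(-35)²)² = (-⅐*1225)² = (-175)² = 30625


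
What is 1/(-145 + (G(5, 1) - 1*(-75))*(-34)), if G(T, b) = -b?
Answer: -1/2661 ≈ -0.00037580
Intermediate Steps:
1/(-145 + (G(5, 1) - 1*(-75))*(-34)) = 1/(-145 + (-1*1 - 1*(-75))*(-34)) = 1/(-145 + (-1 + 75)*(-34)) = 1/(-145 + 74*(-34)) = 1/(-145 - 2516) = 1/(-2661) = -1/2661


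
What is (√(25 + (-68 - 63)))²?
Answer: -106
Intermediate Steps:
(√(25 + (-68 - 63)))² = (√(25 - 131))² = (√(-106))² = (I*√106)² = -106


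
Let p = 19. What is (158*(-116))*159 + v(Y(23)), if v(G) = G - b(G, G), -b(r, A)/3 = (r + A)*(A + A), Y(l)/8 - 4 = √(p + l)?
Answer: -2869576 + 6152*√42 ≈ -2.8297e+6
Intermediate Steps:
Y(l) = 32 + 8*√(19 + l)
b(r, A) = -6*A*(A + r) (b(r, A) = -3*(r + A)*(A + A) = -3*(A + r)*2*A = -6*A*(A + r))
v(G) = G + 12*G² (v(G) = G - (-6)*G*(G + G) = G - (-6)*G*2*G = G - (-12)*G² = G + 12*G²)
(158*(-116))*159 + v(Y(23)) = (158*(-116))*159 + (32 + 8*√(19 + 23))*(1 + 12*(32 + 8*√(19 + 23))) = -18328*159 + (32 + 8*√42)*(1 + 12*(32 + 8*√42)) = -2914152 + (32 + 8*√42)*(1 + (384 + 96*√42)) = -2914152 + (32 + 8*√42)*(385 + 96*√42)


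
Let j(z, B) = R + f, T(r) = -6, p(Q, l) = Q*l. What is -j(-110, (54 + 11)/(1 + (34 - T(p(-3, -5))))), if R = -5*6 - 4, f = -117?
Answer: 151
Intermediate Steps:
R = -34 (R = -30 - 4 = -34)
j(z, B) = -151 (j(z, B) = -34 - 117 = -151)
-j(-110, (54 + 11)/(1 + (34 - T(p(-3, -5))))) = -1*(-151) = 151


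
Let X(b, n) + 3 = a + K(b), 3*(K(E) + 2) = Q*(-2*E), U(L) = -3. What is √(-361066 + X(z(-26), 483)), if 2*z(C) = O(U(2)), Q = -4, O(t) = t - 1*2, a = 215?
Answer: 2*I*√811941/3 ≈ 600.72*I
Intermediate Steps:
O(t) = -2 + t (O(t) = t - 2 = -2 + t)
K(E) = -2 + 8*E/3 (K(E) = -2 + (-(-8)*E)/3 = -2 + (8*E)/3 = -2 + 8*E/3)
z(C) = -5/2 (z(C) = (-2 - 3)/2 = (½)*(-5) = -5/2)
X(b, n) = 210 + 8*b/3 (X(b, n) = -3 + (215 + (-2 + 8*b/3)) = -3 + (213 + 8*b/3) = 210 + 8*b/3)
√(-361066 + X(z(-26), 483)) = √(-361066 + (210 + (8/3)*(-5/2))) = √(-361066 + (210 - 20/3)) = √(-361066 + 610/3) = √(-1082588/3) = 2*I*√811941/3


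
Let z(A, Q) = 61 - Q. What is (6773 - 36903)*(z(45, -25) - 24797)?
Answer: 744542430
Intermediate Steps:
(6773 - 36903)*(z(45, -25) - 24797) = (6773 - 36903)*((61 - 1*(-25)) - 24797) = -30130*((61 + 25) - 24797) = -30130*(86 - 24797) = -30130*(-24711) = 744542430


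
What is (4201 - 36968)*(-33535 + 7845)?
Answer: 841784230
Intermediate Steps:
(4201 - 36968)*(-33535 + 7845) = -32767*(-25690) = 841784230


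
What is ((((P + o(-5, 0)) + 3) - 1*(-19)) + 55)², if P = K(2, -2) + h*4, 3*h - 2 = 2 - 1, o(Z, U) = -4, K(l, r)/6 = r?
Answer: 4225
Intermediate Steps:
K(l, r) = 6*r
h = 1 (h = ⅔ + (2 - 1)/3 = ⅔ + (⅓)*1 = ⅔ + ⅓ = 1)
P = -8 (P = 6*(-2) + 1*4 = -12 + 4 = -8)
((((P + o(-5, 0)) + 3) - 1*(-19)) + 55)² = ((((-8 - 4) + 3) - 1*(-19)) + 55)² = (((-12 + 3) + 19) + 55)² = ((-9 + 19) + 55)² = (10 + 55)² = 65² = 4225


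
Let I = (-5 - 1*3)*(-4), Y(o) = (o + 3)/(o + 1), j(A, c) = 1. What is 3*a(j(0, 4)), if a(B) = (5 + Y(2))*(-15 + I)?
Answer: 340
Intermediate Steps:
Y(o) = (3 + o)/(1 + o)
I = 32 (I = (-5 - 3)*(-4) = -8*(-4) = 32)
a(B) = 340/3 (a(B) = (5 + (3 + 2)/(1 + 2))*(-15 + 32) = (5 + 5/3)*17 = (20/3)*17 = 340/3)
3*a(j(0, 4)) = 3*(340/3) = 340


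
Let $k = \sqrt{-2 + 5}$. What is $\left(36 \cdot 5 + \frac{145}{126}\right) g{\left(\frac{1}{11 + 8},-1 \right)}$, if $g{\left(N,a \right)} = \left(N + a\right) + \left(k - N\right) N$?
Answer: $- \frac{1118425}{6498} + \frac{22825 \sqrt{3}}{2394} \approx -155.6$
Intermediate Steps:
$k = \sqrt{3} \approx 1.732$
$g{\left(N,a \right)} = N + a + N \left(\sqrt{3} - N\right)$ ($g{\left(N,a \right)} = \left(N + a\right) + \left(\sqrt{3} - N\right) N = \left(N + a\right) + N \left(\sqrt{3} - N\right) = N + a + N \left(\sqrt{3} - N\right)$)
$\left(36 \cdot 5 + \frac{145}{126}\right) g{\left(\frac{1}{11 + 8},-1 \right)} = \left(36 \cdot 5 + \frac{145}{126}\right) \left(\frac{1}{11 + 8} - 1 - \left(\frac{1}{11 + 8}\right)^{2} + \frac{\sqrt{3}}{11 + 8}\right) = \left(180 + 145 \cdot \frac{1}{126}\right) \left(\frac{1}{19} - 1 - \left(\frac{1}{19}\right)^{2} + \frac{\sqrt{3}}{19}\right) = \left(180 + \frac{145}{126}\right) \left(\frac{1}{19} - 1 - \left(\frac{1}{19}\right)^{2} + \frac{\sqrt{3}}{19}\right) = \frac{22825 \left(\frac{1}{19} - 1 - \frac{1}{361} + \frac{\sqrt{3}}{19}\right)}{126} = \frac{22825 \left(- \frac{343}{361} + \frac{\sqrt{3}}{19}\right)}{126} = - \frac{1118425}{6498} + \frac{22825 \sqrt{3}}{2394}$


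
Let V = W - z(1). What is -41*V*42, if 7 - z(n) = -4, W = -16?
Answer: 46494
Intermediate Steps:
z(n) = 11 (z(n) = 7 - 1*(-4) = 7 + 4 = 11)
V = -27 (V = -16 - 1*11 = -16 - 11 = -27)
-41*V*42 = -41*(-27)*42 = 1107*42 = 46494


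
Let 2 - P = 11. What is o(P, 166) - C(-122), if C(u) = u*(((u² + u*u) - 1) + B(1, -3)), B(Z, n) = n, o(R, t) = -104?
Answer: 3631104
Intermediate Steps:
P = -9 (P = 2 - 1*11 = 2 - 11 = -9)
C(u) = u*(-4 + 2*u²) (C(u) = u*(((u² + u*u) - 1) - 3) = u*(((u² + u²) - 1) - 3) = u*((2*u² - 1) - 3) = u*((-1 + 2*u²) - 3) = u*(-4 + 2*u²))
o(P, 166) - C(-122) = -104 - 2*(-122)*(-2 + (-122)²) = -104 - 2*(-122)*(-2 + 14884) = -104 - 2*(-122)*14882 = -104 - 1*(-3631208) = -104 + 3631208 = 3631104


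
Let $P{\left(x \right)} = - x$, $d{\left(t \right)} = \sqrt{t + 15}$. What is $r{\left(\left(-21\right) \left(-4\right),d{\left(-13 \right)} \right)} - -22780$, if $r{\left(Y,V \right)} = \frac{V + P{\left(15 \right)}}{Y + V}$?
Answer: $\frac{80344429}{3527} + \frac{99 \sqrt{2}}{7054} \approx 22780.0$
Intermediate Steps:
$d{\left(t \right)} = \sqrt{15 + t}$
$r{\left(Y,V \right)} = \frac{-15 + V}{V + Y}$ ($r{\left(Y,V \right)} = \frac{V - 15}{Y + V} = \frac{V - 15}{V + Y} = \frac{-15 + V}{V + Y}$)
$r{\left(\left(-21\right) \left(-4\right),d{\left(-13 \right)} \right)} - -22780 = \frac{-15 + \sqrt{15 - 13}}{\sqrt{15 - 13} - -84} - -22780 = \frac{-15 + \sqrt{2}}{\sqrt{2} + 84} + 22780 = \frac{-15 + \sqrt{2}}{84 + \sqrt{2}} + 22780 = 22780 + \frac{-15 + \sqrt{2}}{84 + \sqrt{2}}$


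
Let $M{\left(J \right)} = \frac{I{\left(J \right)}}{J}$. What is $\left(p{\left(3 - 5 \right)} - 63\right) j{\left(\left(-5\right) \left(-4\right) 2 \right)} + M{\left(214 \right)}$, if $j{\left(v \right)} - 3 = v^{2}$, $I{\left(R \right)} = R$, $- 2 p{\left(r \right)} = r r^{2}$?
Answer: $-94576$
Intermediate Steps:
$p{\left(r \right)} = - \frac{r^{3}}{2}$ ($p{\left(r \right)} = - \frac{r r^{2}}{2} = - \frac{r^{3}}{2}$)
$M{\left(J \right)} = 1$ ($M{\left(J \right)} = \frac{J}{J} = 1$)
$j{\left(v \right)} = 3 + v^{2}$
$\left(p{\left(3 - 5 \right)} - 63\right) j{\left(\left(-5\right) \left(-4\right) 2 \right)} + M{\left(214 \right)} = \left(- \frac{\left(3 - 5\right)^{3}}{2} - 63\right) \left(3 + \left(\left(-5\right) \left(-4\right) 2\right)^{2}\right) + 1 = \left(- \frac{\left(3 - 5\right)^{3}}{2} - 63\right) \left(3 + \left(20 \cdot 2\right)^{2}\right) + 1 = \left(- \frac{\left(-2\right)^{3}}{2} - 63\right) \left(3 + 40^{2}\right) + 1 = \left(\left(- \frac{1}{2}\right) \left(-8\right) - 63\right) \left(3 + 1600\right) + 1 = \left(4 - 63\right) 1603 + 1 = \left(-59\right) 1603 + 1 = -94577 + 1 = -94576$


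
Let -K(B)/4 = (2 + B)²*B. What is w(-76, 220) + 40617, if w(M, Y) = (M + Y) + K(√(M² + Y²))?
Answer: -826055 - 866880*√3386 ≈ -5.1269e+7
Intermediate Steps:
K(B) = -4*B*(2 + B)² (K(B) = -4*(2 + B)²*B = -4*B*(2 + B)²)
w(M, Y) = M + Y - 4*(2 + √(M² + Y²))²*√(M² + Y²) (w(M, Y) = (M + Y) - 4*√(M² + Y²)*(2 + √(M² + Y²))² = (M + Y) - 4*(2 + √(M² + Y²))²*√(M² + Y²) = M + Y - 4*(2 + √(M² + Y²))²*√(M² + Y²))
w(-76, 220) + 40617 = (-76 + 220 - 4*(2 + √((-76)² + 220²))²*√((-76)² + 220²)) + 40617 = (-76 + 220 - 4*(2 + √(5776 + 48400))²*√(5776 + 48400)) + 40617 = (-76 + 220 - 4*(2 + √54176)²*√54176) + 40617 = (-76 + 220 - 4*(2 + 4*√3386)²*4*√3386) + 40617 = (-76 + 220 - 16*√3386*(2 + 4*√3386)²) + 40617 = (144 - 16*√3386*(2 + 4*√3386)²) + 40617 = 40761 - 16*√3386*(2 + 4*√3386)²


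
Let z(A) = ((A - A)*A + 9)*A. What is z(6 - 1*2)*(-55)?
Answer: -1980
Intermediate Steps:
z(A) = 9*A (z(A) = (0*A + 9)*A = (0 + 9)*A = 9*A)
z(6 - 1*2)*(-55) = (9*(6 - 1*2))*(-55) = (9*(6 - 2))*(-55) = (9*4)*(-55) = 36*(-55) = -1980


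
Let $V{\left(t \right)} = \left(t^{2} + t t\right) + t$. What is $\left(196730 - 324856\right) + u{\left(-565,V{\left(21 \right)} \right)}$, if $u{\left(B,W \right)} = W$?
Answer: $-127223$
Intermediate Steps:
$V{\left(t \right)} = t + 2 t^{2}$ ($V{\left(t \right)} = \left(t^{2} + t^{2}\right) + t = 2 t^{2} + t = t + 2 t^{2}$)
$\left(196730 - 324856\right) + u{\left(-565,V{\left(21 \right)} \right)} = \left(196730 - 324856\right) + 21 \left(1 + 2 \cdot 21\right) = -128126 + 21 \left(1 + 42\right) = -128126 + 21 \cdot 43 = -128126 + 903 = -127223$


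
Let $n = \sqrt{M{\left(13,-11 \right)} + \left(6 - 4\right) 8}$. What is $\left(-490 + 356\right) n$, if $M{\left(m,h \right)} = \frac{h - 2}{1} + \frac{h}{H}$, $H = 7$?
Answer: $- \frac{134 \sqrt{70}}{7} \approx -160.16$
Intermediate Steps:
$M{\left(m,h \right)} = -2 + \frac{8 h}{7}$ ($M{\left(m,h \right)} = \frac{h - 2}{1} + \frac{h}{7} = \left(-2 + h\right) 1 + h \frac{1}{7} = \left(-2 + h\right) + \frac{h}{7} = -2 + \frac{8 h}{7}$)
$n = \frac{\sqrt{70}}{7}$ ($n = \sqrt{\left(-2 + \frac{8}{7} \left(-11\right)\right) + \left(6 - 4\right) 8} = \sqrt{\left(-2 - \frac{88}{7}\right) + 2 \cdot 8} = \sqrt{- \frac{102}{7} + 16} = \sqrt{\frac{10}{7}} = \frac{\sqrt{70}}{7} \approx 1.1952$)
$\left(-490 + 356\right) n = \left(-490 + 356\right) \frac{\sqrt{70}}{7} = - 134 \frac{\sqrt{70}}{7} = - \frac{134 \sqrt{70}}{7}$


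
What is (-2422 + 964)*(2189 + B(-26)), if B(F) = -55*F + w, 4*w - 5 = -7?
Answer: -5275773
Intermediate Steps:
w = -½ (w = 5/4 + (¼)*(-7) = 5/4 - 7/4 = -½ ≈ -0.50000)
B(F) = -½ - 55*F (B(F) = -55*F - ½ = -½ - 55*F)
(-2422 + 964)*(2189 + B(-26)) = (-2422 + 964)*(2189 + (-½ - 55*(-26))) = -1458*(2189 + (-½ + 1430)) = -1458*(2189 + 2859/2) = -1458*7237/2 = -5275773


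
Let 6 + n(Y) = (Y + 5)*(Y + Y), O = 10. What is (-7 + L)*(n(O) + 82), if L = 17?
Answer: 3760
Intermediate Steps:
n(Y) = -6 + 2*Y*(5 + Y) (n(Y) = -6 + (Y + 5)*(Y + Y) = -6 + (5 + Y)*(2*Y) = -6 + 2*Y*(5 + Y))
(-7 + L)*(n(O) + 82) = (-7 + 17)*((-6 + 2*10**2 + 10*10) + 82) = 10*((-6 + 2*100 + 100) + 82) = 10*((-6 + 200 + 100) + 82) = 10*(294 + 82) = 10*376 = 3760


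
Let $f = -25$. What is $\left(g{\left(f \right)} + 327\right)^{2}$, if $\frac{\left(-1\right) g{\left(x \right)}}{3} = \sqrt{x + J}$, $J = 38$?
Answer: $107046 - 1962 \sqrt{13} \approx 99972.0$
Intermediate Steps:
$g{\left(x \right)} = - 3 \sqrt{38 + x}$ ($g{\left(x \right)} = - 3 \sqrt{x + 38} = - 3 \sqrt{38 + x}$)
$\left(g{\left(f \right)} + 327\right)^{2} = \left(- 3 \sqrt{38 - 25} + 327\right)^{2} = \left(- 3 \sqrt{13} + 327\right)^{2} = \left(327 - 3 \sqrt{13}\right)^{2}$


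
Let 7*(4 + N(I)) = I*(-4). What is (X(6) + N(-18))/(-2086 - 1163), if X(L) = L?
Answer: -86/22743 ≈ -0.0037814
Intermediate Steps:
N(I) = -4 - 4*I/7 (N(I) = -4 + (I*(-4))/7 = -4 + (-4*I)/7 = -4 - 4*I/7)
(X(6) + N(-18))/(-2086 - 1163) = (6 + (-4 - 4/7*(-18)))/(-2086 - 1163) = (6 + (-4 + 72/7))/(-3249) = (6 + 44/7)*(-1/3249) = (86/7)*(-1/3249) = -86/22743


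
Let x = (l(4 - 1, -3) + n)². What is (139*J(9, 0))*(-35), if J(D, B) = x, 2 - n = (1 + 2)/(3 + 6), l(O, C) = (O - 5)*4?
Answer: -1756265/9 ≈ -1.9514e+5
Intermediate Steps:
l(O, C) = -20 + 4*O (l(O, C) = (-5 + O)*4 = -20 + 4*O)
n = 5/3 (n = 2 - (1 + 2)/(3 + 6) = 2 - 3/9 = 2 - 1*⅓ = 2 - ⅓ = 5/3 ≈ 1.6667)
x = 361/9 (x = ((-20 + 4*(4 - 1)) + 5/3)² = ((-20 + 4*3) + 5/3)² = ((-20 + 12) + 5/3)² = (-8 + 5/3)² = (-19/3)² = 361/9 ≈ 40.111)
J(D, B) = 361/9
(139*J(9, 0))*(-35) = (139*(361/9))*(-35) = (50179/9)*(-35) = -1756265/9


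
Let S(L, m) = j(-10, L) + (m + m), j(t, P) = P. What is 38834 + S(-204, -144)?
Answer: 38342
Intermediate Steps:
S(L, m) = L + 2*m (S(L, m) = L + (m + m) = L + 2*m)
38834 + S(-204, -144) = 38834 + (-204 + 2*(-144)) = 38834 + (-204 - 288) = 38834 - 492 = 38342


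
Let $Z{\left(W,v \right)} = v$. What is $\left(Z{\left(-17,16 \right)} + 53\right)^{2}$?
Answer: $4761$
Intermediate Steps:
$\left(Z{\left(-17,16 \right)} + 53\right)^{2} = \left(16 + 53\right)^{2} = 69^{2} = 4761$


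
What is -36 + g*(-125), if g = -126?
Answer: 15714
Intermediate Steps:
-36 + g*(-125) = -36 - 126*(-125) = -36 + 15750 = 15714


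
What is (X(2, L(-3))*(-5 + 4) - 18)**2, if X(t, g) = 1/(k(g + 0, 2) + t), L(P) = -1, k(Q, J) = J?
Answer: 5329/16 ≈ 333.06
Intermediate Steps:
X(t, g) = 1/(2 + t)
(X(2, L(-3))*(-5 + 4) - 18)**2 = ((-5 + 4)/(2 + 2) - 18)**2 = (-1/4 - 18)**2 = (-73/4)**2 = 5329/16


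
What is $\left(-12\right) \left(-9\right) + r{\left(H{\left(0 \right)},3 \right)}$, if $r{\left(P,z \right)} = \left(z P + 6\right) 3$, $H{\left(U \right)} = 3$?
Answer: $153$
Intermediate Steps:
$r{\left(P,z \right)} = 18 + 3 P z$ ($r{\left(P,z \right)} = \left(P z + 6\right) 3 = \left(6 + P z\right) 3 = 18 + 3 P z$)
$\left(-12\right) \left(-9\right) + r{\left(H{\left(0 \right)},3 \right)} = \left(-12\right) \left(-9\right) + \left(18 + 3 \cdot 3 \cdot 3\right) = 108 + \left(18 + 27\right) = 108 + 45 = 153$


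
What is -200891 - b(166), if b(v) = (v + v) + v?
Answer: -201389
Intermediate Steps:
b(v) = 3*v (b(v) = 2*v + v = 3*v)
-200891 - b(166) = -200891 - 3*166 = -200891 - 1*498 = -200891 - 498 = -201389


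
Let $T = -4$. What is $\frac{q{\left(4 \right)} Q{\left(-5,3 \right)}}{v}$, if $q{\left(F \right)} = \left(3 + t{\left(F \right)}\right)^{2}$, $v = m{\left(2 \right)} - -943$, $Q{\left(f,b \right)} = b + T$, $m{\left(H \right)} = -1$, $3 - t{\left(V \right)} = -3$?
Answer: $- \frac{27}{314} \approx -0.085987$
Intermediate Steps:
$t{\left(V \right)} = 6$ ($t{\left(V \right)} = 3 - -3 = 3 + 3 = 6$)
$Q{\left(f,b \right)} = -4 + b$ ($Q{\left(f,b \right)} = b - 4 = -4 + b$)
$v = 942$ ($v = -1 - -943 = -1 + 943 = 942$)
$q{\left(F \right)} = 81$ ($q{\left(F \right)} = \left(3 + 6\right)^{2} = 9^{2} = 81$)
$\frac{q{\left(4 \right)} Q{\left(-5,3 \right)}}{v} = \frac{81 \left(-4 + 3\right)}{942} = 81 \left(-1\right) \frac{1}{942} = \left(-81\right) \frac{1}{942} = - \frac{27}{314}$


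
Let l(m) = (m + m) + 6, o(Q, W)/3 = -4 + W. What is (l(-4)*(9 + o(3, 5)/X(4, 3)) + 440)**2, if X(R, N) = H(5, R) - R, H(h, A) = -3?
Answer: 8761600/49 ≈ 1.7881e+5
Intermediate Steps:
o(Q, W) = -12 + 3*W (o(Q, W) = 3*(-4 + W) = -12 + 3*W)
l(m) = 6 + 2*m (l(m) = 2*m + 6 = 6 + 2*m)
X(R, N) = -3 - R
(l(-4)*(9 + o(3, 5)/X(4, 3)) + 440)**2 = ((6 + 2*(-4))*(9 + (-12 + 3*5)/(-3 - 1*4)) + 440)**2 = ((6 - 8)*(9 + (-12 + 15)/(-3 - 4)) + 440)**2 = (-2*(9 + 3/(-7)) + 440)**2 = (-2*(9 + 3*(-1/7)) + 440)**2 = (-2*(9 - 3/7) + 440)**2 = (-2*60/7 + 440)**2 = (-120/7 + 440)**2 = (2960/7)**2 = 8761600/49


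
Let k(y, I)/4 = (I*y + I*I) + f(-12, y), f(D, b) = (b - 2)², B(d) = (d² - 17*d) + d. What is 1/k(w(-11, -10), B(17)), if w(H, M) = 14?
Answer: 1/2684 ≈ 0.00037258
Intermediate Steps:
B(d) = d² - 16*d
f(D, b) = (-2 + b)²
k(y, I) = 4*I² + 4*(-2 + y)² + 4*I*y (k(y, I) = 4*((I*y + I*I) + (-2 + y)²) = 4*((I*y + I²) + (-2 + y)²) = 4*((I² + I*y) + (-2 + y)²) = 4*(I² + (-2 + y)² + I*y) = 4*I² + 4*(-2 + y)² + 4*I*y)
1/k(w(-11, -10), B(17)) = 1/(4*(17*(-16 + 17))² + 4*(-2 + 14)² + 4*(17*(-16 + 17))*14) = 1/(4*(17*1)² + 4*12² + 4*(17*1)*14) = 1/(4*17² + 4*144 + 4*17*14) = 1/(4*289 + 576 + 952) = 1/(1156 + 576 + 952) = 1/2684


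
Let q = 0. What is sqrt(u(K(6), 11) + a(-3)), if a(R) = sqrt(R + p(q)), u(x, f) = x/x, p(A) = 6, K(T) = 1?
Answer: sqrt(1 + sqrt(3)) ≈ 1.6529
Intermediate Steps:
u(x, f) = 1
a(R) = sqrt(6 + R) (a(R) = sqrt(R + 6) = sqrt(6 + R))
sqrt(u(K(6), 11) + a(-3)) = sqrt(1 + sqrt(6 - 3)) = sqrt(1 + sqrt(3))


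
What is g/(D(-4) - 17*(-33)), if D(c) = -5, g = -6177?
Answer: -6177/556 ≈ -11.110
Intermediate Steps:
g/(D(-4) - 17*(-33)) = -6177/(-5 - 17*(-33)) = -6177/(-5 + 561) = -6177/556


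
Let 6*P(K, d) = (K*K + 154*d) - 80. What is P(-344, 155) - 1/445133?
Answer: 31632486376/1335399 ≈ 23688.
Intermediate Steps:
P(K, d) = -40/3 + K²/6 + 77*d/3 (P(K, d) = ((K*K + 154*d) - 80)/6 = ((K² + 154*d) - 80)/6 = (-80 + K² + 154*d)/6 = -40/3 + K²/6 + 77*d/3)
P(-344, 155) - 1/445133 = (-40/3 + (⅙)*(-344)² + (77/3)*155) - 1/445133 = (-40/3 + (⅙)*118336 + 11935/3) - 1*1/445133 = (-40/3 + 59168/3 + 11935/3) - 1/445133 = 71063/3 - 1/445133 = 31632486376/1335399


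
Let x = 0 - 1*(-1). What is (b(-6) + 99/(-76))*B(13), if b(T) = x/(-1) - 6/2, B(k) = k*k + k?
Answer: -36673/38 ≈ -965.08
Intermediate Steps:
x = 1 (x = 0 + 1 = 1)
B(k) = k + k**2 (B(k) = k**2 + k = k + k**2)
b(T) = -4 (b(T) = 1/(-1) - 6/2 = 1*(-1) - 6*1/2 = -1 - 3 = -4)
(b(-6) + 99/(-76))*B(13) = (-4 + 99/(-76))*(13*(1 + 13)) = (-4 + 99*(-1/76))*(13*14) = (-4 - 99/76)*182 = -403/76*182 = -36673/38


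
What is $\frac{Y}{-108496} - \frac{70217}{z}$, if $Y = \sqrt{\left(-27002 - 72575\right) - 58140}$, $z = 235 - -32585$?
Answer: $- \frac{70217}{32820} - \frac{i \sqrt{157717}}{108496} \approx -2.1395 - 0.0036604 i$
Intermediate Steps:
$z = 32820$ ($z = 235 + 32585 = 32820$)
$Y = i \sqrt{157717}$ ($Y = \sqrt{\left(-27002 - 72575\right) - 58140} = \sqrt{-99577 - 58140} = \sqrt{-157717} = i \sqrt{157717} \approx 397.14 i$)
$\frac{Y}{-108496} - \frac{70217}{z} = \frac{i \sqrt{157717}}{-108496} - \frac{70217}{32820} = i \sqrt{157717} \left(- \frac{1}{108496}\right) - \frac{70217}{32820} = - \frac{i \sqrt{157717}}{108496} - \frac{70217}{32820} = - \frac{70217}{32820} - \frac{i \sqrt{157717}}{108496}$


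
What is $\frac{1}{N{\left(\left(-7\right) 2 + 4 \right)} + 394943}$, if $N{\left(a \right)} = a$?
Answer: $\frac{1}{394933} \approx 2.5321 \cdot 10^{-6}$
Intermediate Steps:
$\frac{1}{N{\left(\left(-7\right) 2 + 4 \right)} + 394943} = \frac{1}{\left(\left(-7\right) 2 + 4\right) + 394943} = \frac{1}{\left(-14 + 4\right) + 394943} = \frac{1}{-10 + 394943} = \frac{1}{394933}$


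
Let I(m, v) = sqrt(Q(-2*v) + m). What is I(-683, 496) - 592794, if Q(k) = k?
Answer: -592794 + 5*I*sqrt(67) ≈ -5.9279e+5 + 40.927*I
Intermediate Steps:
I(m, v) = sqrt(m - 2*v) (I(m, v) = sqrt(-2*v + m) = sqrt(m - 2*v))
I(-683, 496) - 592794 = sqrt(-683 - 2*496) - 592794 = sqrt(-683 - 992) - 592794 = sqrt(-1675) - 592794 = 5*I*sqrt(67) - 592794 = -592794 + 5*I*sqrt(67)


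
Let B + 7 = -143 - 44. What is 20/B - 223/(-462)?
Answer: 17011/44814 ≈ 0.37959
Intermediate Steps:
B = -194 (B = -7 + (-143 - 44) = -7 - 187 = -194)
20/B - 223/(-462) = 20/(-194) - 223/(-462) = 20*(-1/194) - 223*(-1/462) = -10/97 + 223/462 = 17011/44814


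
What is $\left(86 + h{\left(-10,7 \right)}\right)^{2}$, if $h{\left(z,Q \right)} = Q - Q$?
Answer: $7396$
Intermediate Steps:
$h{\left(z,Q \right)} = 0$
$\left(86 + h{\left(-10,7 \right)}\right)^{2} = \left(86 + 0\right)^{2} = 86^{2} = 7396$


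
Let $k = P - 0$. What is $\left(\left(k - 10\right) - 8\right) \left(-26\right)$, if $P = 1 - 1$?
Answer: $468$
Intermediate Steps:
$P = 0$ ($P = 1 - 1 = 0$)
$k = 0$ ($k = 0 - 0 = 0 + 0 = 0$)
$\left(\left(k - 10\right) - 8\right) \left(-26\right) = \left(\left(0 - 10\right) - 8\right) \left(-26\right) = \left(-10 - 8\right) \left(-26\right) = \left(-18\right) \left(-26\right) = 468$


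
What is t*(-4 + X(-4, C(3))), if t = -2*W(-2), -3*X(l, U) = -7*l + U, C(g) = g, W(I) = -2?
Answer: -172/3 ≈ -57.333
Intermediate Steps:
X(l, U) = -U/3 + 7*l/3 (X(l, U) = -(-7*l + U)/3 = -(U - 7*l)/3 = -U/3 + 7*l/3)
t = 4 (t = -2*(-2) = 4)
t*(-4 + X(-4, C(3))) = 4*(-4 + (-1/3*3 + (7/3)*(-4))) = 4*(-4 + (-1 - 28/3)) = 4*(-4 - 31/3) = 4*(-43/3) = -172/3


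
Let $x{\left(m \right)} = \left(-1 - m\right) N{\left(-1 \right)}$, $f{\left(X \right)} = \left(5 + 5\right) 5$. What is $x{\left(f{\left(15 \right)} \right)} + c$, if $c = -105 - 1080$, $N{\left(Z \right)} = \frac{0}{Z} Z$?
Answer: $-1185$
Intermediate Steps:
$f{\left(X \right)} = 50$ ($f{\left(X \right)} = 10 \cdot 5 = 50$)
$N{\left(Z \right)} = 0$ ($N{\left(Z \right)} = 0 Z = 0$)
$x{\left(m \right)} = 0$ ($x{\left(m \right)} = \left(-1 - m\right) 0 = 0$)
$c = -1185$ ($c = -105 - 1080 = -1185$)
$x{\left(f{\left(15 \right)} \right)} + c = 0 - 1185 = -1185$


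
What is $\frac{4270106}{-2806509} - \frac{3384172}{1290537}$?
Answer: $- \frac{263305946710}{63542170269} \approx -4.1438$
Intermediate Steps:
$\frac{4270106}{-2806509} - \frac{3384172}{1290537} = 4270106 \left(- \frac{1}{2806509}\right) - \frac{3384172}{1290537} = - \frac{4270106}{2806509} - \frac{3384172}{1290537} = - \frac{263305946710}{63542170269}$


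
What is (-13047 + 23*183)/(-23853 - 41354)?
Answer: 8838/65207 ≈ 0.13554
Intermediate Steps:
(-13047 + 23*183)/(-23853 - 41354) = (-13047 + 4209)/(-65207) = -8838*(-1/65207) = 8838/65207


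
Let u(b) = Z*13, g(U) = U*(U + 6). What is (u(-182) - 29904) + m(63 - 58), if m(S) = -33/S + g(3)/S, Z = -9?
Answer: -150111/5 ≈ -30022.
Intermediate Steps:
g(U) = U*(6 + U)
u(b) = -117 (u(b) = -9*13 = -117)
m(S) = -6/S (m(S) = -33/S + (3*(6 + 3))/S = -33/S + (3*9)/S = -33/S + 27/S = -6/S)
(u(-182) - 29904) + m(63 - 58) = (-117 - 29904) - 6/(63 - 58) = -30021 - 6/5 = -150111/5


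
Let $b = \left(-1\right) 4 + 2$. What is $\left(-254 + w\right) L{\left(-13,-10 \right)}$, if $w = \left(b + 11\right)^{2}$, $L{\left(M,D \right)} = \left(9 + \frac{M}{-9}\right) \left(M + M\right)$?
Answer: $\frac{422812}{9} \approx 46979.0$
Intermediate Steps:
$L{\left(M,D \right)} = 2 M \left(9 - \frac{M}{9}\right)$ ($L{\left(M,D \right)} = \left(9 + M \left(- \frac{1}{9}\right)\right) 2 M = \left(9 - \frac{M}{9}\right) 2 M = 2 M \left(9 - \frac{M}{9}\right)$)
$b = -2$ ($b = -4 + 2 = -2$)
$w = 81$ ($w = \left(-2 + 11\right)^{2} = 9^{2} = 81$)
$\left(-254 + w\right) L{\left(-13,-10 \right)} = \left(-254 + 81\right) \frac{2}{9} \left(-13\right) \left(81 - -13\right) = - 173 \cdot \frac{2}{9} \left(-13\right) \left(81 + 13\right) = - 173 \cdot \frac{2}{9} \left(-13\right) 94 = \left(-173\right) \left(- \frac{2444}{9}\right) = \frac{422812}{9}$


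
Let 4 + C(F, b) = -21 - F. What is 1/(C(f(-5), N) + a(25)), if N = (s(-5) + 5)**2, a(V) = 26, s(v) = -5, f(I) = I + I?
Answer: 1/11 ≈ 0.090909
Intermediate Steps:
f(I) = 2*I
N = 0 (N = (-5 + 5)**2 = 0**2 = 0)
C(F, b) = -25 - F (C(F, b) = -4 + (-21 - F) = -25 - F)
1/(C(f(-5), N) + a(25)) = 1/((-25 - 2*(-5)) + 26) = 1/((-25 - 1*(-10)) + 26) = 1/((-25 + 10) + 26) = 1/(-15 + 26) = 1/11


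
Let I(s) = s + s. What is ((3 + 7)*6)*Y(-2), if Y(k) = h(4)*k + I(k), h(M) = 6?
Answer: -960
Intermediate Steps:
I(s) = 2*s
Y(k) = 8*k (Y(k) = 6*k + 2*k = 8*k)
((3 + 7)*6)*Y(-2) = ((3 + 7)*6)*(8*(-2)) = (10*6)*(-16) = 60*(-16) = -960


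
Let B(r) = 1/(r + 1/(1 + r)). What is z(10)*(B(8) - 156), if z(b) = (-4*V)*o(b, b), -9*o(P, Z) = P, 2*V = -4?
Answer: 303440/219 ≈ 1385.6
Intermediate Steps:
V = -2 (V = (½)*(-4) = -2)
o(P, Z) = -P/9
z(b) = -8*b/9 (z(b) = (-4*(-2))*(-b/9) = 8*(-b/9) = -8*b/9)
z(10)*(B(8) - 156) = (-8/9*10)*((1 + 8)/(1 + 8 + 8²) - 156) = -80*(9/(1 + 8 + 64) - 156)/9 = -80*(9/73 - 156)/9 = -80/9*(-11379/73) = 303440/219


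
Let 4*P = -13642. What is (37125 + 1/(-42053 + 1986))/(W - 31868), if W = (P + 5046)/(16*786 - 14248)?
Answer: -4974157778656/4269934700821 ≈ -1.1649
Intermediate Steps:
P = -6821/2 (P = (¼)*(-13642) = -6821/2 ≈ -3410.5)
W = -3271/3344 (W = (-6821/2 + 5046)/(16*786 - 14248) = 3271/(2*(12576 - 14248)) = (3271/2)/(-1672) = (3271/2)*(-1/1672) = -3271/3344 ≈ -0.97817)
(37125 + 1/(-42053 + 1986))/(W - 31868) = (37125 + 1/(-42053 + 1986))/(-3271/3344 - 31868) = (37125 + 1/(-40067))/(-106569863/3344) = (37125 - 1/40067)*(-3344/106569863) = (1487487374/40067)*(-3344/106569863) = -4974157778656/4269934700821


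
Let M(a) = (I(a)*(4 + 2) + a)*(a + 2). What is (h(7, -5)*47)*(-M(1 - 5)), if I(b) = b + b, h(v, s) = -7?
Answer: 34216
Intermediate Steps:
I(b) = 2*b
M(a) = 13*a*(2 + a) (M(a) = ((2*a)*(4 + 2) + a)*(a + 2) = ((2*a)*6 + a)*(2 + a) = (12*a + a)*(2 + a) = (13*a)*(2 + a) = 13*a*(2 + a))
(h(7, -5)*47)*(-M(1 - 5)) = (-7*47)*(-13*(1 - 5)*(2 + (1 - 5))) = -(-329)*13*(-4)*(2 - 4) = -(-329)*13*(-4)*(-2) = -(-329)*104 = -329*(-104) = 34216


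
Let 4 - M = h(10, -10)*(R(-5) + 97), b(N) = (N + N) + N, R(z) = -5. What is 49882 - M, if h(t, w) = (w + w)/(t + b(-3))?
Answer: 48038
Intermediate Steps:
b(N) = 3*N (b(N) = 2*N + N = 3*N)
h(t, w) = 2*w/(-9 + t) (h(t, w) = (w + w)/(t + 3*(-3)) = (2*w)/(t - 9) = (2*w)/(-9 + t) = 2*w/(-9 + t))
M = 1844 (M = 4 - 2*(-10)/(-9 + 10)*(-5 + 97) = 4 - 2*(-10)/1*92 = 4 - 2*(-10)*1*92 = 4 - (-20)*92 = 4 - 1*(-1840) = 4 + 1840 = 1844)
49882 - M = 49882 - 1*1844 = 49882 - 1844 = 48038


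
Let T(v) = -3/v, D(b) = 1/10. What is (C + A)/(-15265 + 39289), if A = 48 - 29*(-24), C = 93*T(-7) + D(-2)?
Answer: 54877/1681680 ≈ 0.032632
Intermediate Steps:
D(b) = ⅒
C = 2797/70 (C = 93*(-3/(-7)) + ⅒ = 93*(-3*(-⅐)) + ⅒ = 93*(3/7) + ⅒ = 279/7 + ⅒ = 2797/70 ≈ 39.957)
A = 744 (A = 48 + 696 = 744)
(C + A)/(-15265 + 39289) = (2797/70 + 744)/(-15265 + 39289) = (54877/70)/24024 = (54877/70)*(1/24024) = 54877/1681680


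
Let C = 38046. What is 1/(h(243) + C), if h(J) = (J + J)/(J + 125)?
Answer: 184/7000707 ≈ 2.6283e-5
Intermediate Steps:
h(J) = 2*J/(125 + J) (h(J) = (2*J)/(125 + J) = 2*J/(125 + J))
1/(h(243) + C) = 1/(2*243/(125 + 243) + 38046) = 1/(2*243/368 + 38046) = 1/(2*243*(1/368) + 38046) = 1/(243/184 + 38046) = 1/(7000707/184) = 184/7000707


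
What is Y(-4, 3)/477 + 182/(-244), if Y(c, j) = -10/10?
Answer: -43529/58194 ≈ -0.74800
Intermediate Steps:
Y(c, j) = -1 (Y(c, j) = -10*1/10 = -1)
Y(-4, 3)/477 + 182/(-244) = -1/477 + 182/(-244) = -1*1/477 + 182*(-1/244) = -1/477 - 91/122 = -43529/58194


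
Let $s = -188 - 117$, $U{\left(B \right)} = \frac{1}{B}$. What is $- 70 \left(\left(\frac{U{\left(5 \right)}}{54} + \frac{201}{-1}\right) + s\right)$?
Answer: $\frac{956333}{27} \approx 35420.0$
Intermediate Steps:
$s = -305$
$- 70 \left(\left(\frac{U{\left(5 \right)}}{54} + \frac{201}{-1}\right) + s\right) = - 70 \left(\left(\frac{1}{5 \cdot 54} + \frac{201}{-1}\right) - 305\right) = - 70 \left(\left(\frac{1}{5} \cdot \frac{1}{54} + 201 \left(-1\right)\right) - 305\right) = - 70 \left(\left(\frac{1}{270} - 201\right) - 305\right) = - 70 \left(- \frac{54269}{270} - 305\right) = \left(-70\right) \left(- \frac{136619}{270}\right) = \frac{956333}{27}$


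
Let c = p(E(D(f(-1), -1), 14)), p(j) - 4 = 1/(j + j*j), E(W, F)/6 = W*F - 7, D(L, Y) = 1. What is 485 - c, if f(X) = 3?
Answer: 868685/1806 ≈ 481.00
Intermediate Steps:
E(W, F) = -42 + 6*F*W (E(W, F) = 6*(W*F - 7) = 6*(F*W - 7) = 6*(-7 + F*W) = -42 + 6*F*W)
p(j) = 4 + 1/(j + j**2) (p(j) = 4 + 1/(j + j*j) = 4 + 1/(j + j**2))
c = 7225/1806 (c = (1 + 4*(-42 + 6*14*1) + 4*(-42 + 6*14*1)**2)/((-42 + 6*14*1)*(1 + (-42 + 6*14*1))) = (1 + 4*(-42 + 84) + 4*(-42 + 84)**2)/((-42 + 84)*(1 + (-42 + 84))) = (1 + 4*42 + 4*42**2)/(42*(1 + 42)) = (1/42)*(1 + 168 + 4*1764)/43 = (1/42)*(1/43)*(1 + 168 + 7056) = (1/42)*(1/43)*7225 = 7225/1806 ≈ 4.0006)
485 - c = 485 - 1*7225/1806 = 485 - 7225/1806 = 868685/1806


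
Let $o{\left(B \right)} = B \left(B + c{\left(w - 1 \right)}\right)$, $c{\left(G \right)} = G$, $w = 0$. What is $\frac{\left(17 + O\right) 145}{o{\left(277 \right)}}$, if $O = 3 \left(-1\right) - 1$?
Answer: $\frac{1885}{76452} \approx 0.024656$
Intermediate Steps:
$O = -4$ ($O = -3 - 1 = -4$)
$o{\left(B \right)} = B \left(-1 + B\right)$ ($o{\left(B \right)} = B \left(B + \left(0 - 1\right)\right) = B \left(B - 1\right) = B \left(-1 + B\right)$)
$\frac{\left(17 + O\right) 145}{o{\left(277 \right)}} = \frac{\left(17 - 4\right) 145}{277 \left(-1 + 277\right)} = \frac{13 \cdot 145}{277 \cdot 276} = \frac{1885}{76452}$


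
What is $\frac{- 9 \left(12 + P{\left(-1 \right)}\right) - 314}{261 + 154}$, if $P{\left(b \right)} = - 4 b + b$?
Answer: $- \frac{449}{415} \approx -1.0819$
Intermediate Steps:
$P{\left(b \right)} = - 3 b$
$\frac{- 9 \left(12 + P{\left(-1 \right)}\right) - 314}{261 + 154} = \frac{- 9 \left(12 - -3\right) - 314}{261 + 154} = \frac{- 9 \left(12 + 3\right) - 314}{415} = \left(\left(-9\right) 15 - 314\right) \frac{1}{415} = \left(-135 - 314\right) \frac{1}{415} = \left(-449\right) \frac{1}{415} = - \frac{449}{415}$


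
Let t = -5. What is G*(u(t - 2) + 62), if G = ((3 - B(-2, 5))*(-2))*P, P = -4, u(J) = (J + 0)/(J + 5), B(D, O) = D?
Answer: 2620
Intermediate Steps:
u(J) = J/(5 + J)
G = 40 (G = ((3 - 1*(-2))*(-2))*(-4) = ((3 + 2)*(-2))*(-4) = (5*(-2))*(-4) = -10*(-4) = 40)
G*(u(t - 2) + 62) = 40*((-5 - 2)/(5 + (-5 - 2)) + 62) = 40*(-7/(5 - 7) + 62) = 40*(-7/(-2) + 62) = 40*(-7*(-½) + 62) = 40*(7/2 + 62) = 40*(131/2) = 2620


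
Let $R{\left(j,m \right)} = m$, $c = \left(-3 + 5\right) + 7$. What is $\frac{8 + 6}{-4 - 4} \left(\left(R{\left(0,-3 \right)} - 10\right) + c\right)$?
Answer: $7$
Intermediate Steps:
$c = 9$ ($c = 2 + 7 = 9$)
$\frac{8 + 6}{-4 - 4} \left(\left(R{\left(0,-3 \right)} - 10\right) + c\right) = \frac{8 + 6}{-4 - 4} \left(\left(-3 - 10\right) + 9\right) = \frac{14}{-8} \left(-13 + 9\right) = 14 \left(- \frac{1}{8}\right) \left(-4\right) = \left(- \frac{7}{4}\right) \left(-4\right) = 7$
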